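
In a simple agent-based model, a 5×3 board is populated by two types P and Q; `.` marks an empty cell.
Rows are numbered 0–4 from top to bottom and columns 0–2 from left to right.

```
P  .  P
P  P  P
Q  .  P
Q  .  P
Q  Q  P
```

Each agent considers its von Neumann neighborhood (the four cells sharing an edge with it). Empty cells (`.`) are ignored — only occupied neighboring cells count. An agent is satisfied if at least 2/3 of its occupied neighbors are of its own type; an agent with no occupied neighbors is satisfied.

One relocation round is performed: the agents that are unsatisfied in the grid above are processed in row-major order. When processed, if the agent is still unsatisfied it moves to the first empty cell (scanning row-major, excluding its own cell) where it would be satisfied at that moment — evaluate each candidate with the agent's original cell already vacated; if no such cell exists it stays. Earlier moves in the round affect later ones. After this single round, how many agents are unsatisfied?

1

Initially unsatisfied (in order): (2,0), (4,1), (4,2).
  (2,0) → (3,1).
  (4,1): now satisfied by earlier moves; stays.
  (4,2) → (0,1).
Resulting grid:
P P P
P P P
. . P
Q Q P
Q Q .
Unsatisfied now: (3,2).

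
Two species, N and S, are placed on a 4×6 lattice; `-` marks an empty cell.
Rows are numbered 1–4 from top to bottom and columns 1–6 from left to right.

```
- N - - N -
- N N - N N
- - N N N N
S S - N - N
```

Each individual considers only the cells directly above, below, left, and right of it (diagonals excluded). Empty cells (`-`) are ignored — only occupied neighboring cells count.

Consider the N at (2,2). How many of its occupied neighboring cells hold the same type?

2

Occupied neighbors of (2,2): (1,2)=N, (2,3)=N.
Same type (N): 2 of 2.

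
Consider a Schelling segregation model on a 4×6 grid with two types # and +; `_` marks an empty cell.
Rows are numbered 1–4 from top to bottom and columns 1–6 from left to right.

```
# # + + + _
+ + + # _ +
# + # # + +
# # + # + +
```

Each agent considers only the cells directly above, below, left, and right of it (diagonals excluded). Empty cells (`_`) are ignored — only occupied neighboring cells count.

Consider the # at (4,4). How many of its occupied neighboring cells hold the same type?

1

Occupied neighbors of (4,4): (3,4)=#, (4,3)=+, (4,5)=+.
Same type (#): 1 of 3.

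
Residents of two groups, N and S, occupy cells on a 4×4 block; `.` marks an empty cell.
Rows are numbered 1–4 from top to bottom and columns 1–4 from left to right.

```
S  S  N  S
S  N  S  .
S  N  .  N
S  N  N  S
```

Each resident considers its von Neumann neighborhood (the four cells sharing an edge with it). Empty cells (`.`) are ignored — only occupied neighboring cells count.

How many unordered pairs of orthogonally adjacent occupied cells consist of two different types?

10

Scan each occupied cell's neighbors to the right and below so each pair is counted once.
Row 1: S(1,1)–S(1,2)= S(1,1)–S(2,1)= S(1,2)–N(1,3)≠ S(1,2)–N(2,2)≠ N(1,3)–S(1,4)≠ N(1,3)–S(2,3)≠  → 4/6 unlike.
Row 2: S(2,1)–N(2,2)≠ S(2,1)–S(3,1)= N(2,2)–S(2,3)≠ N(2,2)–N(3,2)=  → 2/4 unlike.
Row 3: S(3,1)–N(3,2)≠ S(3,1)–S(4,1)= N(3,2)–N(4,2)= N(3,4)–S(4,4)≠  → 2/4 unlike.
Row 4: S(4,1)–N(4,2)≠ N(4,2)–N(4,3)= N(4,3)–S(4,4)≠  → 2/3 unlike.
Total adjacent occupied pairs: 17; unlike-type pairs: 10.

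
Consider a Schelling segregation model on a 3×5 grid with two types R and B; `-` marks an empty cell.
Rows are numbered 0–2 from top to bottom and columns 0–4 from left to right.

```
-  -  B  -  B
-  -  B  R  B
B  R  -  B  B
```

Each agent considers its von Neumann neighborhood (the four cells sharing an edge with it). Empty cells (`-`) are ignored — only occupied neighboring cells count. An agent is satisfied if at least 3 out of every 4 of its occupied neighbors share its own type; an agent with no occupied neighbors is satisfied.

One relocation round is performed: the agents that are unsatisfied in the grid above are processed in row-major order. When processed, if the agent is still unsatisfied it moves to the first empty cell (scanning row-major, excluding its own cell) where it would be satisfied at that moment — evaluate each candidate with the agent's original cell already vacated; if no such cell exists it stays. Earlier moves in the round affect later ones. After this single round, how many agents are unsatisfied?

0

Initially unsatisfied (in order): (1,2), (1,3), (1,4), (2,0), (2,1), (2,3).
  (1,2) → (0,0).
  (1,3) → (1,1).
  (1,4): now satisfied by earlier moves; stays.
  (2,0) → (0,3).
  (2,1): now satisfied by earlier moves; stays.
  (2,3): now satisfied by earlier moves; stays.
Resulting grid:
B - B B B
- R - - B
- R - B B
All satisfied now.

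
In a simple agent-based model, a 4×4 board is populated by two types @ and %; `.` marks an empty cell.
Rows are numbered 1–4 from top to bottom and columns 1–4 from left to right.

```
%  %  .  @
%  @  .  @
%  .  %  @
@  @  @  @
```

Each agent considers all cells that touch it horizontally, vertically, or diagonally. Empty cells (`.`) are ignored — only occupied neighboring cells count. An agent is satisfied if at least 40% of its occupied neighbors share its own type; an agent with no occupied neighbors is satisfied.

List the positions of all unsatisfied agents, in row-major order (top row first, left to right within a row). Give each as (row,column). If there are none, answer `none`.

(2,2), (3,1), (3,3)

(1,1)% 2/3 satisfied
(1,2)% 2/3 satisfied
(1,4)@ 1/1 satisfied
(2,1)% 3/4 satisfied
(2,2)@ 0/5 not
(2,4)@ 2/3 satisfied
(3,1)% 1/4 not
(3,3)% 0/6 not
(3,4)@ 3/4 satisfied
(4,1)@ 1/2 satisfied
(4,2)@ 2/4 satisfied
(4,3)@ 3/4 satisfied
(4,4)@ 2/3 satisfied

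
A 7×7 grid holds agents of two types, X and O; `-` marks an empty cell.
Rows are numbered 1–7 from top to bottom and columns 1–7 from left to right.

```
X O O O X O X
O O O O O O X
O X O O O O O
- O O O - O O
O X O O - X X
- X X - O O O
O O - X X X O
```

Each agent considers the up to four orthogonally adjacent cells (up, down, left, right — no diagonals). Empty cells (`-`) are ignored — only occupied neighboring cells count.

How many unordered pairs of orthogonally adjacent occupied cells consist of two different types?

24

Scan each occupied cell's neighbors to the right and below so each pair is counted once.
Row 1: X(1,1)–O(1,2)≠ X(1,1)–O(2,1)≠ O(1,2)–O(1,3)= O(1,2)–O(2,2)= O(1,3)–O(1,4)= O(1,3)–O(2,3)= O(1,4)–X(1,5)≠ O(1,4)–O(2,4)= X(1,5)–O(1,6)≠ X(1,5)–O(2,5)≠ O(1,6)–X(1,7)≠ O(1,6)–O(2,6)= X(1,7)–X(2,7)=  → 6/13 unlike.
Row 2: O(2,1)–O(2,2)= O(2,1)–O(3,1)= O(2,2)–O(2,3)= O(2,2)–X(3,2)≠ O(2,3)–O(2,4)= O(2,3)–O(3,3)= O(2,4)–O(2,5)= O(2,4)–O(3,4)= O(2,5)–O(2,6)= O(2,5)–O(3,5)= O(2,6)–X(2,7)≠ O(2,6)–O(3,6)= X(2,7)–O(3,7)≠  → 3/13 unlike.
Row 3: O(3,1)–X(3,2)≠ X(3,2)–O(3,3)≠ X(3,2)–O(4,2)≠ O(3,3)–O(3,4)= O(3,3)–O(4,3)= O(3,4)–O(3,5)= O(3,4)–O(4,4)= O(3,5)–O(3,6)= O(3,6)–O(3,7)= O(3,6)–O(4,6)= O(3,7)–O(4,7)=  → 3/11 unlike.
Row 4: O(4,2)–O(4,3)= O(4,2)–X(5,2)≠ O(4,3)–O(4,4)= O(4,3)–O(5,3)= O(4,4)–O(5,4)= O(4,6)–O(4,7)= O(4,6)–X(5,6)≠ O(4,7)–X(5,7)≠  → 3/8 unlike.
Row 5: O(5,1)–X(5,2)≠ X(5,2)–O(5,3)≠ X(5,2)–X(6,2)= O(5,3)–O(5,4)= O(5,3)–X(6,3)≠ X(5,6)–X(5,7)= X(5,6)–O(6,6)≠ X(5,7)–O(6,7)≠  → 5/8 unlike.
Row 6: X(6,2)–X(6,3)= X(6,2)–O(7,2)≠ O(6,5)–O(6,6)= O(6,5)–X(7,5)≠ O(6,6)–O(6,7)= O(6,6)–X(7,6)≠ O(6,7)–O(7,7)=  → 3/7 unlike.
Row 7: O(7,1)–O(7,2)= X(7,4)–X(7,5)= X(7,5)–X(7,6)= X(7,6)–O(7,7)≠  → 1/4 unlike.
Total adjacent occupied pairs: 64; unlike-type pairs: 24.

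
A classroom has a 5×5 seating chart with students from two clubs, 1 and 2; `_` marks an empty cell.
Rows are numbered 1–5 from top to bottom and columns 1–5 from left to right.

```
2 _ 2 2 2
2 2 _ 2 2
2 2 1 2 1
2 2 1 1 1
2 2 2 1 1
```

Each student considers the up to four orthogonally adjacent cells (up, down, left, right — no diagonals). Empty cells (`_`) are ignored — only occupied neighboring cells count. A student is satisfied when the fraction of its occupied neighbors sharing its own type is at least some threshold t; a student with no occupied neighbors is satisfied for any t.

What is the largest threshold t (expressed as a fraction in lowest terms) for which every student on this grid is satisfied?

(1,1)2 1/1
(1,3)2 1/1
(1,4)2 3/3
(1,5)2 2/2
(2,1)2 3/3
(2,2)2 2/2
(2,4)2 3/3
(2,5)2 2/3
(3,1)2 3/3
(3,2)2 3/4
(3,3)1 1/3
(3,4)2 1/4
(3,5)1 1/3
(4,1)2 3/3
(4,2)2 3/4
(4,3)1 2/4
(4,4)1 3/4
(4,5)1 3/3
(5,1)2 2/2
(5,2)2 3/3
(5,3)2 1/3
(5,4)1 2/3
(5,5)1 2/2
The smallest same-type fraction is 1/4 at (3,4), which reduces to 1/4. Any threshold above that leaves this student unsatisfied.

1/4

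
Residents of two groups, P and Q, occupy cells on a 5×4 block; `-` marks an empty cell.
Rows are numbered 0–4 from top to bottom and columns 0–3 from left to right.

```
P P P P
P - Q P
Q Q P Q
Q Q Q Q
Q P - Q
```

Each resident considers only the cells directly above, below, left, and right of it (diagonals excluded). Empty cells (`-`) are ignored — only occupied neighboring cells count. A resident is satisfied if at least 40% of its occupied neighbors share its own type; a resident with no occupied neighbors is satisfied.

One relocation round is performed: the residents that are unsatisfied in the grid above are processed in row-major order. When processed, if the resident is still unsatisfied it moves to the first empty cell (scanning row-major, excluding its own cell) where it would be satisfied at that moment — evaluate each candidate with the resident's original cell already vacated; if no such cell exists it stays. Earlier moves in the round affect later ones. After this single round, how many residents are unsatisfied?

0

Initially unsatisfied (in order): (1,2), (1,3), (2,2), (2,3), (4,1).
  (1,2) → (4,2).
  (1,3): now satisfied by earlier moves; stays.
  (2,2) → (1,1).
  (2,3): now satisfied by earlier moves; stays.
  (4,1) → (1,2).
Resulting grid:
P P P P
P P P P
Q Q - Q
Q Q Q Q
Q - Q Q
All satisfied now.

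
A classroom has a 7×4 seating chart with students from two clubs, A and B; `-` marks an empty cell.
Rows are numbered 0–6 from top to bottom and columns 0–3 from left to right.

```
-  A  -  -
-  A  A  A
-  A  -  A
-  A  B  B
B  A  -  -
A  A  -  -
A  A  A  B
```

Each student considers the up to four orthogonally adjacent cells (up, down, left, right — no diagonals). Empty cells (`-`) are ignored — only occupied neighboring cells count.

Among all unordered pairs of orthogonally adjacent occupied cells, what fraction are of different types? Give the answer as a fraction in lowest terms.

5/19

Scan each occupied cell's neighbors to the right and below so each pair is counted once.
Row 0: A(0,1)–A(1,1)=  → 0/1 unlike.
Row 1: A(1,1)–A(1,2)= A(1,1)–A(2,1)= A(1,2)–A(1,3)= A(1,3)–A(2,3)=  → 0/4 unlike.
Row 2: A(2,1)–A(3,1)= A(2,3)–B(3,3)≠  → 1/2 unlike.
Row 3: A(3,1)–B(3,2)≠ A(3,1)–A(4,1)= B(3,2)–B(3,3)=  → 1/3 unlike.
Row 4: B(4,0)–A(4,1)≠ B(4,0)–A(5,0)≠ A(4,1)–A(5,1)=  → 2/3 unlike.
Row 5: A(5,0)–A(5,1)= A(5,0)–A(6,0)= A(5,1)–A(6,1)=  → 0/3 unlike.
Row 6: A(6,0)–A(6,1)= A(6,1)–A(6,2)= A(6,2)–B(6,3)≠  → 1/3 unlike.
Total adjacent occupied pairs: 19; unlike-type pairs: 5.
5/19 is already in lowest terms.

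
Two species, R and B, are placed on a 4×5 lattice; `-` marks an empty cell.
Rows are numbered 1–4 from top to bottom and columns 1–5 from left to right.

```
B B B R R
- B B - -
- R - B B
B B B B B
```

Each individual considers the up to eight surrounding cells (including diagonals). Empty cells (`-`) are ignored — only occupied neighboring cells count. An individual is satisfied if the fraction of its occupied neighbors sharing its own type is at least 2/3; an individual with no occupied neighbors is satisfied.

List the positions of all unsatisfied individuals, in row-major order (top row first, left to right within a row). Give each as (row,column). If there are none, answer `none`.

(1,4), (3,2), (4,1)

Row 1: (1,1)B 2/2 ✓ · (1,2)B 4/4 ✓ · (1,3)B 3/4 ✓ · (1,4)R 1/3 ✗ · (1,5)R 1/1 ✓
Row 2: (2,2)B 4/5 ✓ · (2,3)B 4/6 ✓
Row 3: (3,2)R 0/5 ✗ · (3,4)B 5/5 ✓ · (3,5)B 3/3 ✓
Row 4: (4,1)B 1/2 ✗ · (4,2)B 2/3 ✓ · (4,3)B 3/4 ✓ · (4,4)B 4/4 ✓ · (4,5)B 3/3 ✓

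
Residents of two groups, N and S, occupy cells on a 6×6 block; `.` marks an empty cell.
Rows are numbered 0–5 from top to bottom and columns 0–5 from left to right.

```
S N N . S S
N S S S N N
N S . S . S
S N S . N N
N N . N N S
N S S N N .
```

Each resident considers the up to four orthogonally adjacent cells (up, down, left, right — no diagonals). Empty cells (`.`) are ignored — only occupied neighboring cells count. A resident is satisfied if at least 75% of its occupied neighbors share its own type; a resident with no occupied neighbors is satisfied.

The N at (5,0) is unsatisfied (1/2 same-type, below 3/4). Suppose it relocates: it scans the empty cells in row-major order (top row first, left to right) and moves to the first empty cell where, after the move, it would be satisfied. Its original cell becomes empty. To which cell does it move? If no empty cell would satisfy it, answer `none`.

Vacating (5,0). Empty cells in order:
  (0,3): 1/3 same-type → still unsatisfied.
  (2,2): 0/4 same-type → still unsatisfied.
  (2,4): 2/4 same-type → still unsatisfied.
  (3,3): 2/4 same-type → still unsatisfied.
  (4,2): 2/4 same-type → still unsatisfied.
  (5,5): 1/2 same-type → still unsatisfied.

none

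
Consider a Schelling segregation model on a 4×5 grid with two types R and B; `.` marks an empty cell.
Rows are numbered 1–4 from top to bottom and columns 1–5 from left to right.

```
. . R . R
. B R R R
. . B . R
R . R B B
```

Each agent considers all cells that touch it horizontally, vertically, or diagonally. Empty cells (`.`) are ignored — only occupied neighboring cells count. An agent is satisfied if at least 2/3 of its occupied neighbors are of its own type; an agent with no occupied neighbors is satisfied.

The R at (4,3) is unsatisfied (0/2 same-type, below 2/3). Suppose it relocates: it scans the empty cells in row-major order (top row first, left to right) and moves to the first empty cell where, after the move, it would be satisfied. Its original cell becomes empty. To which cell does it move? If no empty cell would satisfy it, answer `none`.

(1,2)

Vacating (4,3). Empty cells in order:
  (1,1): 0/1 same-type → still unsatisfied.
  (1,2): 2/3 same-type → satisfied — stop here.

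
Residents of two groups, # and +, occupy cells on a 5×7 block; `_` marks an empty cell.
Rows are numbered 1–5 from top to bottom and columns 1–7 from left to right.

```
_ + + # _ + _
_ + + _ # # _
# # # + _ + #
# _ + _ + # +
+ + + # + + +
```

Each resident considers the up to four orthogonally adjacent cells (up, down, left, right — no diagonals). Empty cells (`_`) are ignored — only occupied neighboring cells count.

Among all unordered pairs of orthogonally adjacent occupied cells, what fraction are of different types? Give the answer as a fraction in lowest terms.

16/31

Scan each occupied cell's neighbors to the right and below so each pair is counted once.
From row 1: 2 unlike of 5 pairs (running 2/5).
From row 2: 3 unlike of 5 pairs (running 5/10).
From row 3: 5 unlike of 8 pairs (running 10/18).
From row 4: 4 unlike of 7 pairs (running 14/25).
From row 5: 2 unlike of 6 pairs (running 16/31).
Total adjacent occupied pairs: 31; unlike-type pairs: 16.
16/31 is already in lowest terms.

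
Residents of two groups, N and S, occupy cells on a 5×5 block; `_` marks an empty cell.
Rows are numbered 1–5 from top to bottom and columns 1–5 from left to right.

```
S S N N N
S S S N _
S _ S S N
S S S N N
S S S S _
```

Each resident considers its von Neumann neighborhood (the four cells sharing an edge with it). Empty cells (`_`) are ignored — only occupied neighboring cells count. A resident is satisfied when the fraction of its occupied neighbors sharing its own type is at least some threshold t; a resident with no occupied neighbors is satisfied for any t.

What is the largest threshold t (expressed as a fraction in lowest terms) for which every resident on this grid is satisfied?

1/4

(1,1)S 2/2
(1,2)S 2/3
(1,3)N 1/3
(1,4)N 3/3
(1,5)N 1/1
(2,1)S 3/3
(2,2)S 3/3
(2,3)S 2/4
(2,4)N 1/3
(3,1)S 2/2
(3,3)S 3/3
(3,4)S 1/4
(3,5)N 1/2
(4,1)S 3/3
(4,2)S 3/3
(4,3)S 3/4
(4,4)N 1/4
(4,5)N 2/2
(5,1)S 2/2
(5,2)S 3/3
(5,3)S 3/3
(5,4)S 1/2
The smallest same-type fraction is 1/4 at (3,4), which reduces to 1/4. Any threshold above that leaves this resident unsatisfied.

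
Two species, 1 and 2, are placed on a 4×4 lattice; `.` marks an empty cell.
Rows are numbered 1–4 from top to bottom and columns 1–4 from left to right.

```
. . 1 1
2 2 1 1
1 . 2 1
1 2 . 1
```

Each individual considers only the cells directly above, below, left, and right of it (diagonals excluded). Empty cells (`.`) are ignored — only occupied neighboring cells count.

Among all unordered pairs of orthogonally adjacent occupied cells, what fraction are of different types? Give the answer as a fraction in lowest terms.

Scan each occupied cell's neighbors to the right and below so each pair is counted once.
Row 1: 1(1,3)–1(1,4)= 1(1,3)–1(2,3)= 1(1,4)–1(2,4)=  → 0/3 unlike.
Row 2: 2(2,1)–2(2,2)= 2(2,1)–1(3,1)≠ 2(2,2)–1(2,3)≠ 1(2,3)–1(2,4)= 1(2,3)–2(3,3)≠ 1(2,4)–1(3,4)=  → 3/6 unlike.
Row 3: 1(3,1)–1(4,1)= 2(3,3)–1(3,4)≠ 1(3,4)–1(4,4)=  → 1/3 unlike.
Row 4: 1(4,1)–2(4,2)≠  → 1/1 unlike.
Total adjacent occupied pairs: 13; unlike-type pairs: 5.
5/13 is already in lowest terms.

5/13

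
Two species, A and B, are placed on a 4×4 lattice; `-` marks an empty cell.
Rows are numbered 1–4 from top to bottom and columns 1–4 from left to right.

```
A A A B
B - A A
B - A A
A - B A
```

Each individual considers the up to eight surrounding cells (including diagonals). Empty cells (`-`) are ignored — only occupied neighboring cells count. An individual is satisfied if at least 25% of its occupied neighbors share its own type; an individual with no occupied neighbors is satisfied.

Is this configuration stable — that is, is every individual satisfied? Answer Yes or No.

No

(1,1)A 1/2 ok
(1,2)A 3/4 ok
(1,3)A 3/4 ok
(1,4)B 0/3 unhappy
(2,1)B 1/3 ok
(2,3)A 5/6 ok
(2,4)A 4/5 ok
(3,1)B 1/2 ok
(3,3)A 4/5 ok
(3,4)A 4/5 ok
(4,1)A 0/1 unhappy
(4,3)B 0/3 unhappy
(4,4)A 2/3 ok
For instance (1,4) has only 0/3 same-type neighbors, below 1/4.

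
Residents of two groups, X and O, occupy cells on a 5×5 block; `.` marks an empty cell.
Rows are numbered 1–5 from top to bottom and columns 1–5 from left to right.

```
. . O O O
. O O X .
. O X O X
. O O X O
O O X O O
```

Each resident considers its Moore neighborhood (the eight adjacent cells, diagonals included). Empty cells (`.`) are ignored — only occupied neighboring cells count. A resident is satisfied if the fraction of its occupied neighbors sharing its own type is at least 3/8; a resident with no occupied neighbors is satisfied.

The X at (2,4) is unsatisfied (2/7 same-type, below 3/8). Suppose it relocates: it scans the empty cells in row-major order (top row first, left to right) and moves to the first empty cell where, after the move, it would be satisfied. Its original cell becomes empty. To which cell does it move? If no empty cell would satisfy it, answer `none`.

Vacating (2,4). Empty cells in order:
  (1,1): 0/1 same-type → still unsatisfied.
  (1,2): 0/3 same-type → still unsatisfied.
  (2,1): 0/2 same-type → still unsatisfied.
  (2,5): 1/4 same-type → still unsatisfied.
  (3,1): 0/3 same-type → still unsatisfied.
  (4,1): 0/4 same-type → still unsatisfied.

none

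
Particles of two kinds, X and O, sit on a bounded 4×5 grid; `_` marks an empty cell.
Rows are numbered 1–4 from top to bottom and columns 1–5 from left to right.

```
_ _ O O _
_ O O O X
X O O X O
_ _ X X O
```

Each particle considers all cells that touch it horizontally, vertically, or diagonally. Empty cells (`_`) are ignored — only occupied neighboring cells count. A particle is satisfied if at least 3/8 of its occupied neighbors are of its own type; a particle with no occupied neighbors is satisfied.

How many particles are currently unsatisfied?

3

(1,3)O 4/4 satisfied
(1,4)O 3/4 satisfied
(2,2)O 4/5 satisfied
(2,3)O 6/7 satisfied
(2,4)O 5/7 satisfied
(2,5)X 1/4 not
(3,1)X 0/2 not
(3,2)O 3/5 satisfied
(3,3)O 4/7 satisfied
(3,4)X 3/8 satisfied
(3,5)O 2/5 satisfied
(4,3)X 2/4 satisfied
(4,4)X 2/5 satisfied
(4,5)O 1/3 not
Unsatisfied: (2,5), (3,1), (4,5) — 3 in total.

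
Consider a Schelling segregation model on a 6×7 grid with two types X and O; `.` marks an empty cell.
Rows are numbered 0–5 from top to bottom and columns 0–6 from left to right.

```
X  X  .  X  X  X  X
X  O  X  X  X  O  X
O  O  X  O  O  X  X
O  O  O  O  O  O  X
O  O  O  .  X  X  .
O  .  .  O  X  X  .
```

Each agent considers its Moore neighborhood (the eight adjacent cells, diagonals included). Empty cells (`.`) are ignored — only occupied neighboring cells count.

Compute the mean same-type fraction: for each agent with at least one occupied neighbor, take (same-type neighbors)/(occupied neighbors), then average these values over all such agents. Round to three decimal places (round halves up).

(0,0)X 2/3
(0,1)X 3/4
(0,3)X 4/4
(0,4)X 4/5
(0,5)X 4/5
(0,6)X 2/3
(1,0)X 2/5
(1,1)O 2/7
(1,2)X 4/7
(1,3)X 5/7
(1,4)X 5/8
(1,5)O 1/8
(1,6)X 4/5
(2,0)O 4/5
(2,1)O 5/8
(2,2)X 2/8
(2,3)O 4/8
(2,4)O 5/8
(2,5)X 4/8
(2,6)X 3/5
(3,0)O 5/5
(3,1)O 7/8
(3,2)O 6/7
(3,3)O 5/7
(3,4)O 4/7
(3,5)O 2/7
(3,6)X 3/4
(4,0)O 4/4
(4,1)O 6/6
(4,2)O 5/5
(4,4)X 3/7
(4,5)X 4/6
(5,0)O 2/2
(5,3)O 1/3
(5,4)X 3/4
(5,5)X 3/3
Sum over 36 agents: 2/3 + 3/4 + 4/4 + 4/5 + 4/5 + 2/3 + 2/5 + 2/7 + 4/7 + 5/7 + 5/8 + 1/8 + 4/5 + 4/5 + 5/8 + 2/8 + 4/8 + 5/8 + 4/8 + 3/5 + 5/5 + 7/8 + 6/7 + 5/7 + 4/7 + 2/7 + 3/4 + 4/4 + 6/6 + 5/5 + 3/7 + 4/6 + 2/2 + 1/3 + 3/4 + 3/3 = 20443/840; mean = 20443/840 ÷ 36 = 20443/30240 = 0.676025… → 0.676.

0.676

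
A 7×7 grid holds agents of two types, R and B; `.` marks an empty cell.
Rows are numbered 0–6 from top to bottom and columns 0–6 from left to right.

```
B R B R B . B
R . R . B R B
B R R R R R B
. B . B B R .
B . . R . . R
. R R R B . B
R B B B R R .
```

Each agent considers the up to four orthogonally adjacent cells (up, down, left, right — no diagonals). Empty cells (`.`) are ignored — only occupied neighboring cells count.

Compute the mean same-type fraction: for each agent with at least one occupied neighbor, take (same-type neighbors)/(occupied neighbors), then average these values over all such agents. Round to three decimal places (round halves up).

0.374

(0,0)B 0/2
(0,1)R 0/2
(0,2)B 0/3
(0,3)R 0/2
(0,4)B 1/2
(0,6)B 1/1
(1,0)R 0/2
(1,2)R 1/2
(1,4)B 1/3
(1,5)R 1/3
(1,6)B 2/3
(2,0)B 0/2
(2,1)R 1/3
(2,2)R 3/3
(2,3)R 2/3
(2,4)R 2/4
(2,5)R 3/4
(2,6)B 1/2
(3,1)B 0/1
(3,3)B 1/3
(3,4)B 1/3
(3,5)R 1/2
(4,0)B — no occupied neighbors
(4,3)R 1/2
(4,6)R 0/1
(5,1)R 1/2
(5,2)R 2/3
(5,3)R 2/4
(5,4)B 0/2
(5,6)B 0/1
(6,0)R 0/1
(6,1)B 1/3
(6,2)B 2/3
(6,3)B 1/3
(6,4)R 1/3
(6,5)R 1/1
Sum over 35 agents: 0/2 + 0/2 + 0/3 + 0/2 + 1/2 + 1/1 + 0/2 + 1/2 + 1/3 + 1/3 + 2/3 + 0/2 + 1/3 + 3/3 + 2/3 + 2/4 + 3/4 + 1/2 + 0/1 + 1/3 + 1/3 + 1/2 + 1/2 + 0/1 + 1/2 + 2/3 + 2/4 + 0/2 + 0/1 + 0/1 + 1/3 + 2/3 + 1/3 + 1/3 + 1/1 = 157/12; mean = 157/12 ÷ 35 = 157/420 = 0.373809… → 0.374.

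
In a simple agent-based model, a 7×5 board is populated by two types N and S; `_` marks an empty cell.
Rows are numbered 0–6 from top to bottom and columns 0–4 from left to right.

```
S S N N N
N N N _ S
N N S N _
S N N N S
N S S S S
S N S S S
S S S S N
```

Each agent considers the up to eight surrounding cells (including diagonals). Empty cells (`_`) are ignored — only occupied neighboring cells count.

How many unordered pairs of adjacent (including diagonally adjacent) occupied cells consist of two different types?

Scan each occupied cell's neighbors to the right and below (and the two forward diagonals) so each pair is counted once.
From row 0: 8 unlike of 14 pairs (running 8/14).
From row 1: 3 unlike of 11 pairs (running 11/25).
From row 2: 8 unlike of 14 pairs (running 19/39).
From row 3: 11 unlike of 17 pairs (running 30/56).
From row 4: 4 unlike of 17 pairs (running 34/73).
From row 5: 7 unlike of 17 pairs (running 41/90).
From row 6: 1 unlike of 4 pairs (running 42/94).
Total adjacent occupied pairs: 94; unlike-type pairs: 42.

42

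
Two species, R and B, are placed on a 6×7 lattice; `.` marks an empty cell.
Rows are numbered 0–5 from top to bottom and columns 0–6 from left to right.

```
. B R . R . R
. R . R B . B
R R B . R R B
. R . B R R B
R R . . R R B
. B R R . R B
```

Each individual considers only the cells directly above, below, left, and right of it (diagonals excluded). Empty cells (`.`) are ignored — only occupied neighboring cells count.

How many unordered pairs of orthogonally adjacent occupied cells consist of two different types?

Scan each occupied cell's neighbors to the right and below so each pair is counted once.
Row 0: B(0,1)–R(0,2)≠ B(0,1)–R(1,1)≠ R(0,4)–B(1,4)≠ R(0,6)–B(1,6)≠  → 4/4 unlike.
Row 1: R(1,1)–R(2,1)= R(1,3)–B(1,4)≠ B(1,4)–R(2,4)≠ B(1,6)–B(2,6)=  → 2/4 unlike.
Row 2: R(2,0)–R(2,1)= R(2,1)–B(2,2)≠ R(2,1)–R(3,1)= R(2,4)–R(2,5)= R(2,4)–R(3,4)= R(2,5)–B(2,6)≠ R(2,5)–R(3,5)= B(2,6)–B(3,6)=  → 2/8 unlike.
Row 3: R(3,1)–R(4,1)= B(3,3)–R(3,4)≠ R(3,4)–R(3,5)= R(3,4)–R(4,4)= R(3,5)–B(3,6)≠ R(3,5)–R(4,5)= B(3,6)–B(4,6)=  → 2/7 unlike.
Row 4: R(4,0)–R(4,1)= R(4,1)–B(5,1)≠ R(4,4)–R(4,5)= R(4,5)–B(4,6)≠ R(4,5)–R(5,5)= B(4,6)–B(5,6)=  → 2/6 unlike.
Row 5: B(5,1)–R(5,2)≠ R(5,2)–R(5,3)= R(5,5)–B(5,6)≠  → 2/3 unlike.
Total adjacent occupied pairs: 32; unlike-type pairs: 14.

14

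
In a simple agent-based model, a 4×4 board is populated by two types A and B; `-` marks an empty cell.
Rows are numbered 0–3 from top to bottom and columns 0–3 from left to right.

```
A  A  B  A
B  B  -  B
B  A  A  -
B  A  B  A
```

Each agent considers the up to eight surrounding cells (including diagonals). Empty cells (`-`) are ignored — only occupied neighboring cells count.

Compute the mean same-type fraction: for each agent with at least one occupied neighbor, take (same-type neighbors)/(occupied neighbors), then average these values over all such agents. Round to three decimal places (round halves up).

0.347

Row 0: (0,0)A 1/3 · (0,1)A 1/4 · (0,2)B 2/4 · (0,3)A 0/2
Row 1: (1,0)B 2/5 · (1,1)B 3/7 · (1,3)B 1/3
Row 2: (2,0)B 3/5 · (2,1)A 2/7 · (2,2)A 3/6
Row 3: (3,0)B 1/3 · (3,1)A 2/5 · (3,2)B 0/4 · (3,3)A 1/2
Sum over 14 agents: 1/3 + 1/4 + 2/4 + 0/2 + 2/5 + 3/7 + 1/3 + 3/5 + 2/7 + 3/6 + 1/3 + 2/5 + 0/4 + 1/2 = 681/140; mean = 681/140 ÷ 14 = 681/1960 = 0.347448… → 0.347.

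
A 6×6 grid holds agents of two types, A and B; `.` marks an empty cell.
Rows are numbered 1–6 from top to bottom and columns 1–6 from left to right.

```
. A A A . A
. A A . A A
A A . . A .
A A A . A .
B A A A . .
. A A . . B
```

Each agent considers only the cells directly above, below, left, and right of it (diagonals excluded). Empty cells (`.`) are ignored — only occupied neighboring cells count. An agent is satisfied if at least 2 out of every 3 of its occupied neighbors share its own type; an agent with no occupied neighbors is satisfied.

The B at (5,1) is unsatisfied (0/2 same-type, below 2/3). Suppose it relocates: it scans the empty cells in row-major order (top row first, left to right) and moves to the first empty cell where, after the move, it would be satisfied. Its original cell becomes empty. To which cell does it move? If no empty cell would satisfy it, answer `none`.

(5,6)

Vacating (5,1). Empty cells in order:
  (1,1): 0/1 same-type → still unsatisfied.
  (1,5): 0/3 same-type → still unsatisfied.
  (2,1): 0/2 same-type → still unsatisfied.
  (2,4): 0/3 same-type → still unsatisfied.
  (3,3): 0/3 same-type → still unsatisfied.
  (3,4): 0/1 same-type → still unsatisfied.
  (3,6): 0/2 same-type → still unsatisfied.
  (4,4): 0/3 same-type → still unsatisfied.
  (4,6): 0/1 same-type → still unsatisfied.
  (5,5): 0/2 same-type → still unsatisfied.
  (5,6): 1/1 same-type → satisfied — stop here.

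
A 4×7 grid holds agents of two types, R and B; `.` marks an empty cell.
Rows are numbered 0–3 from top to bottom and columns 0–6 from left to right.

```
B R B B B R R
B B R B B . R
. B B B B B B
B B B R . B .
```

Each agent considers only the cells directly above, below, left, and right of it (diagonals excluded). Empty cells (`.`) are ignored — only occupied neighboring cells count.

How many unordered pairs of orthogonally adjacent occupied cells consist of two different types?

Scan each occupied cell's neighbors to the right and below so each pair is counted once.
From row 0: 5 unlike of 12 pairs (running 5/12).
From row 1: 4 unlike of 9 pairs (running 9/21).
From row 2: 1 unlike of 9 pairs (running 10/30).
From row 3: 1 unlike of 3 pairs (running 11/33).
Total adjacent occupied pairs: 33; unlike-type pairs: 11.

11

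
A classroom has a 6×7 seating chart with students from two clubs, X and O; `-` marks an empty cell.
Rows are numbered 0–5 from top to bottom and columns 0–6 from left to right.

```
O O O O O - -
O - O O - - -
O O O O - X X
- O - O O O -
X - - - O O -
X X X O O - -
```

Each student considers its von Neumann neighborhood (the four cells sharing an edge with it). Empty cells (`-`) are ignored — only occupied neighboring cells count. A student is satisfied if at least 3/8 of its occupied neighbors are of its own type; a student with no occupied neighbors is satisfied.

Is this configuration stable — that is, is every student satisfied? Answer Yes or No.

Row 0: (0,0)O 2/2 ok · (0,1)O 2/2 ok · (0,2)O 3/3 ok · (0,3)O 3/3 ok · (0,4)O 1/1 ok
Row 1: (1,0)O 2/2 ok · (1,2)O 3/3 ok · (1,3)O 3/3 ok
Row 2: (2,0)O 2/2 ok · (2,1)O 3/3 ok · (2,2)O 3/3 ok · (2,3)O 3/3 ok · (2,5)X 1/2 ok · (2,6)X 1/1 ok
Row 3: (3,1)O 1/1 ok · (3,3)O 2/2 ok · (3,4)O 3/3 ok · (3,5)O 2/3 ok
Row 4: (4,0)X 1/1 ok · (4,4)O 3/3 ok · (4,5)O 2/2 ok
Row 5: (5,0)X 2/2 ok · (5,1)X 2/2 ok · (5,2)X 1/2 ok · (5,3)O 1/2 ok · (5,4)O 2/2 ok
All meet the threshold, so the configuration is stable.

Yes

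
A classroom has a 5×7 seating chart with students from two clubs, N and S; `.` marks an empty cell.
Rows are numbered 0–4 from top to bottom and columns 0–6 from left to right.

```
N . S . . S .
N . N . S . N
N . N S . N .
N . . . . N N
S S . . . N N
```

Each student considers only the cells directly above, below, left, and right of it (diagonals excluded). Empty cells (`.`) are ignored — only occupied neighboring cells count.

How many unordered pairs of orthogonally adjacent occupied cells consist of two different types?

Scan each occupied cell's neighbors to the right and below so each pair is counted once.
From row 0: 1 unlike of 2 pairs (running 1/2).
From row 1: 0 unlike of 2 pairs (running 1/4).
From row 2: 1 unlike of 3 pairs (running 2/7).
From row 3: 1 unlike of 4 pairs (running 3/11).
From row 4: 0 unlike of 2 pairs (running 3/13).
Total adjacent occupied pairs: 13; unlike-type pairs: 3.

3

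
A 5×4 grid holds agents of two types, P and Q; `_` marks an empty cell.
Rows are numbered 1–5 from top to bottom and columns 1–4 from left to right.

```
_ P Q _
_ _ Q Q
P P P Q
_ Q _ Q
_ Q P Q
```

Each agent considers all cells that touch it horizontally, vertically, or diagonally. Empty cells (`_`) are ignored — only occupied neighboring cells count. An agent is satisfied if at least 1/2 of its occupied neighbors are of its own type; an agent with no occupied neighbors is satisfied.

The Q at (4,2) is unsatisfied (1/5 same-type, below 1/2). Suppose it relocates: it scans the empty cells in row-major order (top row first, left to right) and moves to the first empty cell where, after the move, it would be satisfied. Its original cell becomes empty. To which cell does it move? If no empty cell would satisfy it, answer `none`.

(1,4)

Vacating (4,2). Empty cells in order:
  (1,1): 0/1 same-type → still unsatisfied.
  (1,4): 3/3 same-type → satisfied — stop here.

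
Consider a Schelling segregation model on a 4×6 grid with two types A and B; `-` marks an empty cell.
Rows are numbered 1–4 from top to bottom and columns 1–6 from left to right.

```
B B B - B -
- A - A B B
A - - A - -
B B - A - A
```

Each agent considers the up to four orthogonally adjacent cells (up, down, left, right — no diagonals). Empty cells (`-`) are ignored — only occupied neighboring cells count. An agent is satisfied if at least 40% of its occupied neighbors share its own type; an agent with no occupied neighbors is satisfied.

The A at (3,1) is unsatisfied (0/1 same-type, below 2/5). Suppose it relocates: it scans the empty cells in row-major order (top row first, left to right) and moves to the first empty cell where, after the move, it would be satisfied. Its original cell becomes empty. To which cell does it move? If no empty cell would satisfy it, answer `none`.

Vacating (3,1). Empty cells in order:
  (1,4): 1/3 same-type → still unsatisfied.
  (1,6): 0/2 same-type → still unsatisfied.
  (2,1): 1/2 same-type → satisfied — stop here.

(2,1)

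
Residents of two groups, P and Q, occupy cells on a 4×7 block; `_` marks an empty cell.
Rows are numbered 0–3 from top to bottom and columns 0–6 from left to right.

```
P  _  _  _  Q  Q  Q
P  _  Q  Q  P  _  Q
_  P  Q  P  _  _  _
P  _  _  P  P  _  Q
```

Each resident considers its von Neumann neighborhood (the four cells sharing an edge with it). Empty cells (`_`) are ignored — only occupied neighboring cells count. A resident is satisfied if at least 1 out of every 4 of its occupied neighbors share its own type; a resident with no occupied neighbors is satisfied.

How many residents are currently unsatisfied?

2

(0,0)P 1/1 ✓
(0,4)Q 1/2 ✓
(0,5)Q 2/2 ✓
(0,6)Q 2/2 ✓
(1,0)P 1/1 ✓
(1,2)Q 2/2 ✓
(1,3)Q 1/3 ✓
(1,4)P 0/2 ✗
(1,6)Q 1/1 ✓
(2,1)P 0/1 ✗
(2,2)Q 1/3 ✓
(2,3)P 1/3 ✓
(3,0)P 0/0 ✓
(3,3)P 2/2 ✓
(3,4)P 1/1 ✓
(3,6)Q 0/0 ✓
Unsatisfied: (1,4), (2,1) — 2 in total.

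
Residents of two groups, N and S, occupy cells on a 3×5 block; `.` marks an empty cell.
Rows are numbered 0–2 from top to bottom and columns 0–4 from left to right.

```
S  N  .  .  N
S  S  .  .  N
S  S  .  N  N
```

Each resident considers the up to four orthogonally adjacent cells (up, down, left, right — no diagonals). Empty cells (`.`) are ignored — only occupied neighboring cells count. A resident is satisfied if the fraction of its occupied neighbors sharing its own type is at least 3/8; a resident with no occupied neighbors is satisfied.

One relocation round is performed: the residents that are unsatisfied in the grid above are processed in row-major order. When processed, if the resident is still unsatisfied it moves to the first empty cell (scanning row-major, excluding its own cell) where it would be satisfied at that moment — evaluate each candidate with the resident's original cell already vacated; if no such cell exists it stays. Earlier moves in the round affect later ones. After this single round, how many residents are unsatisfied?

Initially unsatisfied (in order): (0,1).
  (0,1) → (0,2).
Resulting grid:
S . N . N
S S . . N
S S . N N
All satisfied now.

0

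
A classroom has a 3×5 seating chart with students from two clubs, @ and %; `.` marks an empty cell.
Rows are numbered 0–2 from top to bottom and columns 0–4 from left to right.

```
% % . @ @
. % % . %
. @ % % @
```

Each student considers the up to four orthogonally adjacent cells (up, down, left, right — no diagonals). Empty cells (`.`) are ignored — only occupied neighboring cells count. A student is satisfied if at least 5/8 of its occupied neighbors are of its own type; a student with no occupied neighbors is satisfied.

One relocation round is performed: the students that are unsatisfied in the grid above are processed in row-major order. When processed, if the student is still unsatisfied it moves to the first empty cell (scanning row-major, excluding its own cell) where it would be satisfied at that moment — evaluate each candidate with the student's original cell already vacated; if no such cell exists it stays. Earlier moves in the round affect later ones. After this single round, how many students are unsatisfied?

Initially unsatisfied (in order): (0,4), (1,4), (2,1), (2,3), (2,4).
  (0,4) → (2,0).
  (1,4) → (0,2).
  (2,1) → (0,4).
  (2,3) → (1,0).
  (2,4): now satisfied by earlier moves; stays.
Resulting grid:
% % % @ @
% % % . .
@ . % . @
Unsatisfied now: (0,3), (2,0).

2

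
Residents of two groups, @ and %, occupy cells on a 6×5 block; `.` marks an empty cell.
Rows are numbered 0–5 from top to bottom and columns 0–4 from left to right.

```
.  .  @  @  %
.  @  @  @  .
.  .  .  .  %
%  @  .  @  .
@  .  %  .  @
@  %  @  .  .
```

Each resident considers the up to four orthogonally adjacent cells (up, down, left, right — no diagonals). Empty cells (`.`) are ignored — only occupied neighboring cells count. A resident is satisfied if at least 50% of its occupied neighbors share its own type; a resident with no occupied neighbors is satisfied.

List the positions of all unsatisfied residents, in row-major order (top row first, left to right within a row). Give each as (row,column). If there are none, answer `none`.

(0,2)@ 2/2 ✓
(0,3)@ 2/3 ✓
(0,4)% 0/1 ✗
(1,1)@ 1/1 ✓
(1,2)@ 3/3 ✓
(1,3)@ 2/2 ✓
(2,4)% 0/0 ✓
(3,0)% 0/2 ✗
(3,1)@ 0/1 ✗
(3,3)@ 0/0 ✓
(4,0)@ 1/2 ✓
(4,2)% 0/1 ✗
(4,4)@ 0/0 ✓
(5,0)@ 1/2 ✓
(5,1)% 0/2 ✗
(5,2)@ 0/2 ✗

(0,4), (3,0), (3,1), (4,2), (5,1), (5,2)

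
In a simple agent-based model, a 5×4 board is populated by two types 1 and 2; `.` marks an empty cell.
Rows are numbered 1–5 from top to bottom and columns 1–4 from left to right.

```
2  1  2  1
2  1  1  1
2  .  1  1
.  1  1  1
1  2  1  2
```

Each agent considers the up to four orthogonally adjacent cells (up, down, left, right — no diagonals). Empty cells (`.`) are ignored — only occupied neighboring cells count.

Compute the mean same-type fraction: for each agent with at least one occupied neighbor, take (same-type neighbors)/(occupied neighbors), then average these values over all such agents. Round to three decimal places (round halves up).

Row 1: (1,1)2 1/2 · (1,2)1 1/3 · (1,3)2 0/3 · (1,4)1 1/2
Row 2: (2,1)2 2/3 · (2,2)1 2/3 · (2,3)1 3/4 · (2,4)1 3/3
Row 3: (3,1)2 1/1 · (3,3)1 3/3 · (3,4)1 3/3
Row 4: (4,2)1 1/2 · (4,3)1 4/4 · (4,4)1 2/3
Row 5: (5,1)1 0/1 · (5,2)2 0/3 · (5,3)1 1/3 · (5,4)2 0/2
Sum over 18 agents: 1/2 + 1/3 + 0/3 + 1/2 + 2/3 + 2/3 + 3/4 + 3/3 + 1/1 + 3/3 + 3/3 + 1/2 + 4/4 + 2/3 + 0/1 + 0/3 + 1/3 + 0/2 = 119/12; mean = 119/12 ÷ 18 = 119/216 = 0.550925… → 0.551.

0.551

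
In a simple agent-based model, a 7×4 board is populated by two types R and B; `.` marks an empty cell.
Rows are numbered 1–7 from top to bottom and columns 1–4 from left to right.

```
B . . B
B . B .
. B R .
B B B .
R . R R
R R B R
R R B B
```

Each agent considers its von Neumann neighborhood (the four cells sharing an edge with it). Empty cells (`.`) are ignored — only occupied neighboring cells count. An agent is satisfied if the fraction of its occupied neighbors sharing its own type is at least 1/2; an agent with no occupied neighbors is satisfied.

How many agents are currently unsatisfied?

6

(1,1)B 1/1 ✓
(1,4)B 0/0 ✓
(2,1)B 1/1 ✓
(2,3)B 0/1 ✗
(3,2)B 1/2 ✓
(3,3)R 0/3 ✗
(4,1)B 1/2 ✓
(4,2)B 3/3 ✓
(4,3)B 1/3 ✗
(5,1)R 1/2 ✓
(5,3)R 1/3 ✗
(5,4)R 2/2 ✓
(6,1)R 3/3 ✓
(6,2)R 2/3 ✓
(6,3)B 1/4 ✗
(6,4)R 1/3 ✗
(7,1)R 2/2 ✓
(7,2)R 2/3 ✓
(7,3)B 2/3 ✓
(7,4)B 1/2 ✓
Unsatisfied: (2,3), (3,3), (4,3), (5,3), (6,3), (6,4) — 6 in total.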